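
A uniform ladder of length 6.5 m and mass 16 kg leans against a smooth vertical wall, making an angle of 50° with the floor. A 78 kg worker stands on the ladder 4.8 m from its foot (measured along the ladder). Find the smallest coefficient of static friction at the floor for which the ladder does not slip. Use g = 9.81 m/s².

μ_min ≈ 0.586

About the foot of the ladder:
Ladder weight 16×9.81 = 157 N acts at 3.25 m along the ladder; its horizontal arm is 3.25·cos50° = 2.089 m → τ = 328 N·m clockwise.
Worker: 78×9.81 = 765.2 N at 4.8 m → arm 3.085 m → τ = 2361 N·m clockwise.
Wall normal N acts horizontally at the top; its moment arm is the height L sinθ = 6.5·sin50° = 4.979 m, counterclockwise.
Στ = 0 ⇒ N × 4.979 = 2689 ⇒ N = 540.1 N.
ΣFx = 0 ⇒ f = N_wall = 540.1 N. ΣFy = 0 ⇒ N_floor = 922.2 N.
μ_min = f / N_floor = 540.1 / 922.2 = 0.586.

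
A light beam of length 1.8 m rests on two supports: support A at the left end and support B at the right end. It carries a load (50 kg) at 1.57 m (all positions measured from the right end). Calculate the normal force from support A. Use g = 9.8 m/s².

R_A ≈ 427 N

Sum moments about support B (its reaction then has zero moment arm).
Load: 50 × 9.8 = 490 N down at 1.57 m → arm 1.57 m, τ = 490 × 1.57 = 769.3 N·m counterclockwise.
Net load moment about support B = 769.3 N·m counterclockwise.
Reaction R at support A is upward at 1.8 m, arm 1.8 m → moment R × 1.8 clockwise.
For rotational equilibrium, R × 1.8 = 769.3, so R = 427 N.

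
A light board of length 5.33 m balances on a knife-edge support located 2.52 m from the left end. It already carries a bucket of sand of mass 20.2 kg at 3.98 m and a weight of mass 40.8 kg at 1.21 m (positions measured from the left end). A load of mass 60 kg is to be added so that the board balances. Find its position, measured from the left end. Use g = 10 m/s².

x ≈ 2.92 m from the left end

Choose the knife-edge support (at 2.52 m from the left end) as the axis so the support reaction has zero arm there.
Bucket of sand: 20.2 × 10 = 202 N down at 3.98 m → arm 1.46 m, τ = 202 × 1.46 = 294.9 N·m clockwise.
Weight: 40.8 × 10 = 408 N down at 1.21 m → arm 1.31 m, τ = 408 × 1.31 = 534.5 N·m counterclockwise.
Net moment of existing loads = 239.6 N·m counterclockwise.
The load weighs 60 × 10 = 600 N and must supply an equal clockwise moment, so its lever arm about the knife-edge support is 239.6 / 600 = 0.399 m.
That puts it at 2.52 + 0.399 = 2.92 m from the left end.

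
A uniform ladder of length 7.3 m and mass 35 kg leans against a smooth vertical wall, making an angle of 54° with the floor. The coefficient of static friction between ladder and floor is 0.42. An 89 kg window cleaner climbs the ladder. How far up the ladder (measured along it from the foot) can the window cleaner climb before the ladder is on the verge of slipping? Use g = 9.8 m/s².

d ≈ 4.44 m

Take moments about the foot of the ladder.
Ladder weight 35×9.8 = 343 N acts at 3.65 m along the ladder; its horizontal arm is 3.65·cos54° = 2.145 m → τ = 735.7 N·m clockwise.
Window cleaner weight 89×9.8 = 872.2 N at distance d → arm d·cos54° → τ = 872.2·d·0.5878 clockwise.
Wall normal N at the top has arm L sinθ = 5.906 m counterclockwise, so Στ = 0 gives N·5.906 = 735.7 + 512.7·d.
ΣFy = 0 ⇒ N_floor = 1215 N, so the maximum friction is μ_s·N_floor = 0.42×1215 = 510.3 N. ΣFx = 0 ⇒ N_wall = f, so at the slipping point N = 510.3 N.
Substituting: 510.3×5.906 = 735.7 + 512.7·d ⇒ d = (3014 − 735.7) / 512.7 = 4.44 m.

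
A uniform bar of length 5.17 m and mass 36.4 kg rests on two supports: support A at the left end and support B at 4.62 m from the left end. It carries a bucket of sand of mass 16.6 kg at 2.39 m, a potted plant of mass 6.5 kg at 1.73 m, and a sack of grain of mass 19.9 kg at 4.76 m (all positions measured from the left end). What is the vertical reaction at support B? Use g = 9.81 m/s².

Sum moments about support A (its reaction then has zero moment arm).
Beam weight: 36.4 × 9.81 = 357.1 N down at 2.585 m → arm 2.585 m, τ = 357.1 × 2.585 = 923.1 N·m clockwise.
Bucket of sand: 16.6 × 9.81 = 162.8 N down at 2.39 m → arm 2.39 m, τ = 162.8 × 2.39 = 389.1 N·m clockwise.
Potted plant: 6.5 × 9.81 = 63.77 N down at 1.73 m → arm 1.73 m, τ = 63.77 × 1.73 = 110.3 N·m clockwise.
Sack of grain: 19.9 × 9.81 = 195.2 N down at 4.76 m → arm 4.76 m, τ = 195.2 × 4.76 = 929.2 N·m clockwise.
Net load moment about support A = 2352 N·m clockwise.
Reaction R at support B is upward at 4.62 m, arm 4.62 m → moment R × 4.62 counterclockwise.
Setting net torque to zero: R × 4.62 = 2352 → R = 509 N.

R_B ≈ 509 N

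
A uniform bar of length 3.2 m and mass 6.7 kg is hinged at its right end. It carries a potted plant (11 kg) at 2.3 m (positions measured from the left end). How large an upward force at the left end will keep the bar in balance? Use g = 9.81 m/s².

About the right end:
Beam weight: 6.7 × 9.81 = 65.73 N down at 1.6 m → arm 1.6 m, τ = 65.73 × 1.6 = 105.2 N·m counterclockwise.
Potted plant: 11 × 9.81 = 107.9 N down at 2.3 m → arm 0.9 m, τ = 107.9 × 0.9 = 97.11 N·m counterclockwise.
Net moment of the loads = 202.3 N·m counterclockwise.
The upward force F acts at the left end, arm 3.2 m, giving F × 3.2 clockwise.
Στ = 0 ⇒ F × 3.2 = 202.3 ⇒ F = 202.3 / 3.2 = 63.2 N.

F ≈ 63.2 N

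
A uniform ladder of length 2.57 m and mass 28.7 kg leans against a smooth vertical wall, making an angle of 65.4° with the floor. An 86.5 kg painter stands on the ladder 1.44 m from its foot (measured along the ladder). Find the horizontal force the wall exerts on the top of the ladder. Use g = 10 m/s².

About the foot of the ladder:
Ladder weight 28.7×10 = 287 N acts at 1.285 m along the ladder; its horizontal arm is 1.285·cos65.4° = 0.5349 m → τ = 153.5 N·m clockwise.
Painter: 86.5×10 = 865 N at 1.44 m → arm 0.5994 m → τ = 518.5 N·m clockwise.
Wall normal N acts horizontally at the top; its moment arm is the height L sinθ = 2.57·sin65.4° = 2.337 m, counterclockwise.
Στ = 0 ⇒ N × 2.337 = 672 ⇒ N = 288 N.

N_wall ≈ 288 N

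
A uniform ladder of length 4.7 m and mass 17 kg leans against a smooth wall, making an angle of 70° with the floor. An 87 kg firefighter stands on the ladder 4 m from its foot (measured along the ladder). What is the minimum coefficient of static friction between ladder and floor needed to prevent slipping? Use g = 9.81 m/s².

Take moments about the foot of the ladder.
Ladder weight 17×9.81 = 166.8 N acts at 2.35 m along the ladder; its horizontal arm is 2.35·cos70° = 0.8037 m → τ = 134.1 N·m clockwise.
Firefighter: 87×9.81 = 853.5 N at 4 m → arm 1.368 m → τ = 1168 N·m clockwise.
Wall normal N acts horizontally at the top; its moment arm is the height L sinθ = 4.7·sin70° = 4.417 m, counterclockwise.
Στ = 0 ⇒ N × 4.417 = 1302 ⇒ N = 294.8 N.
ΣFx = 0 ⇒ f = N_wall = 294.8 N. ΣFy = 0 ⇒ N_floor = 1020 N.
μ_min = f / N_floor = 294.8 / 1020 = 0.289.

μ_min ≈ 0.289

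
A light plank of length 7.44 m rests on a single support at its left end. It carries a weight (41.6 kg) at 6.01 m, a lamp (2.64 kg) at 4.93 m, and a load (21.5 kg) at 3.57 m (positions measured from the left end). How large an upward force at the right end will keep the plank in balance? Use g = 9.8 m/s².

Taking torques about the left end:
Weight: 41.6 × 9.8 = 407.7 N down at 6.01 m → arm 6.01 m, τ = 407.7 × 6.01 = 2450 N·m clockwise.
Lamp: 2.64 × 9.8 = 25.87 N down at 4.93 m → arm 4.93 m, τ = 25.87 × 4.93 = 127.5 N·m clockwise.
Load: 21.5 × 9.8 = 210.7 N down at 3.57 m → arm 3.57 m, τ = 210.7 × 3.57 = 752.2 N·m clockwise.
Net moment of the loads = 3330 N·m clockwise.
The upward force F acts at the right end, arm 7.44 m, giving F × 7.44 counterclockwise.
Στ = 0 ⇒ F × 7.44 = 3330 ⇒ F = 3330 / 7.44 = 448 N.

F ≈ 448 N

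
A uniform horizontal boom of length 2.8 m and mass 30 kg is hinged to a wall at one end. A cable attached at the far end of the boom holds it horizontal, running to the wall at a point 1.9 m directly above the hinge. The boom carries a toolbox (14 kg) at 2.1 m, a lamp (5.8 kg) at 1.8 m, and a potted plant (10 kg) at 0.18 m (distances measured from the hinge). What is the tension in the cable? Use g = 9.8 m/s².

T ≈ 521 N

Take moments about the hinge.
Beam weight: 30 × 9.8 = 294 N down at 1.4 m → arm 1.4 m, τ = 294 × 1.4 = 411.6 N·m clockwise.
Toolbox: 14 × 9.8 = 137.2 N down at 2.1 m → arm 2.1 m, τ = 137.2 × 2.1 = 288.1 N·m clockwise.
Lamp: 5.8 × 9.8 = 56.84 N down at 1.8 m → arm 1.8 m, τ = 56.84 × 1.8 = 102.3 N·m clockwise.
Potted plant: 10 × 9.8 = 98 N down at 0.18 m → arm 0.18 m, τ = 98 × 0.18 = 17.64 N·m clockwise.
Total clockwise load moment = 819.6 N·m.
The cable tension T acts at 2.8 m; only its component perpendicular to the boom, T sinθ, produces torque. sinθ = h/√(h²+d²) = 1.9/√(1.9²+2.8²) = 0.5615.
For rotational equilibrium, T × 2.8 × 0.5615 = 819.6, so T = 819.6 / 1.572 = 521 N.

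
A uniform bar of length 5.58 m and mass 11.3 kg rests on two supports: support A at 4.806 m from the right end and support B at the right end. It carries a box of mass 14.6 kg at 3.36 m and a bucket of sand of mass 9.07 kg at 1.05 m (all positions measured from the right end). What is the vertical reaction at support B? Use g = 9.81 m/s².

Sum moments about support A (its reaction then has zero moment arm).
Beam weight: 11.3 × 9.81 = 110.9 N down at 2.79 m → arm 2.016 m, τ = 110.9 × 2.016 = 223.6 N·m clockwise.
Box: 14.6 × 9.81 = 143.2 N down at 3.36 m → arm 1.446 m, τ = 143.2 × 1.446 = 207.1 N·m clockwise.
Bucket of sand: 9.07 × 9.81 = 88.98 N down at 1.05 m → arm 3.756 m, τ = 88.98 × 3.756 = 334.2 N·m clockwise.
Net load moment about support A = 764.9 N·m clockwise.
Reaction R at support B is upward at 0 m, arm 4.806 m → moment R × 4.806 counterclockwise.
Στ = 0 ⇒ R × 4.806 = 764.9 ⇒ R = 159 N.

R_B ≈ 159 N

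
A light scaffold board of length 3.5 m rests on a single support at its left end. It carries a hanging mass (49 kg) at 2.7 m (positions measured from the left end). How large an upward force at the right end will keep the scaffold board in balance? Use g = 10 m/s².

Choose the left end as the axis so the unknown pivot reaction has zero arm there.
Hanging mass: 49 × 10 = 490 N down at 2.7 m → arm 2.7 m, τ = 490 × 2.7 = 1323 N·m clockwise.
Net moment of the loads = 1323 N·m clockwise.
The upward force F acts at the right end, arm 3.5 m, giving F × 3.5 counterclockwise.
Balancing moments: F × 3.5 = 1323, giving F = 1323 / 3.5 = 378 N.

F ≈ 378 N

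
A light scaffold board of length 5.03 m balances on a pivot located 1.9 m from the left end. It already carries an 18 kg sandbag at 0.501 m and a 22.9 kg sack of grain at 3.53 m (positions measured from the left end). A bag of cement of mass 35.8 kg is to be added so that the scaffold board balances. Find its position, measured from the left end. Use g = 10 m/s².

Take moments about the pivot (at 1.9 m from the left end).
Sandbag: 18 × 10 = 180 N down at 0.501 m → arm 1.399 m, τ = 180 × 1.399 = 251.8 N·m counterclockwise.
Sack of grain: 22.9 × 10 = 229 N down at 3.53 m → arm 1.63 m, τ = 229 × 1.63 = 373.3 N·m clockwise.
Net moment of existing loads = 121.5 N·m clockwise.
The bag of cement weighs 35.8 × 10 = 358 N and must supply an equal counterclockwise moment, so its lever arm about the pivot is 121.5 / 358 = 0.339 m.
That puts it at 1.9 − 0.339 = 1.56 m from the left end.

x ≈ 1.56 m from the left end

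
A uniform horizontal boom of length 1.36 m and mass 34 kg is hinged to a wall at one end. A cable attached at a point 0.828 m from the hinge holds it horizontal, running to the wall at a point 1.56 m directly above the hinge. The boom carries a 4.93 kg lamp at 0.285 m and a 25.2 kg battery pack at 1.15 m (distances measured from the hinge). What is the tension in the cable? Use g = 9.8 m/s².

T ≈ 717 N

About the hinge:
Beam weight: 34 × 9.8 = 333.2 N down at 0.68 m → arm 0.68 m, τ = 333.2 × 0.68 = 226.6 N·m clockwise.
Lamp: 4.93 × 9.8 = 48.31 N down at 0.285 m → arm 0.285 m, τ = 48.31 × 0.285 = 13.77 N·m clockwise.
Battery pack: 25.2 × 9.8 = 247 N down at 1.15 m → arm 1.15 m, τ = 247 × 1.15 = 284 N·m clockwise.
Total clockwise load moment = 524.4 N·m.
The cable tension T acts at 0.828 m; only its component perpendicular to the boom, T sinθ, produces torque. sinθ = h/√(h²+d²) = 1.56/√(1.56²+0.828²) = 0.8833.
For rotational equilibrium, T × 0.828 × 0.8833 = 524.4, so T = 524.4 / 0.7314 = 717 N.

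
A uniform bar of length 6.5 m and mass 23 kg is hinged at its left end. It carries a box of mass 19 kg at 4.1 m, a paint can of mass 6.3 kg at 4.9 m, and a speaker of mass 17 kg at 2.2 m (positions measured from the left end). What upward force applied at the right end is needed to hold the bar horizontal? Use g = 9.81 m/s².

F ≈ 333 N

Choose the left end as the axis so the unknown pivot reaction has zero arm there.
Beam weight: 23 × 9.81 = 225.6 N down at 3.25 m → arm 3.25 m, τ = 225.6 × 3.25 = 733.2 N·m clockwise.
Box: 19 × 9.81 = 186.4 N down at 4.1 m → arm 4.1 m, τ = 186.4 × 4.1 = 764.2 N·m clockwise.
Paint can: 6.3 × 9.81 = 61.8 N down at 4.9 m → arm 4.9 m, τ = 61.8 × 4.9 = 302.8 N·m clockwise.
Speaker: 17 × 9.81 = 166.8 N down at 2.2 m → arm 2.2 m, τ = 166.8 × 2.2 = 367 N·m clockwise.
Net moment of the loads = 2167 N·m clockwise.
The upward force F acts at the right end, arm 6.5 m, giving F × 6.5 counterclockwise.
Στ = 0 ⇒ F × 6.5 = 2167 ⇒ F = 2167 / 6.5 = 333 N.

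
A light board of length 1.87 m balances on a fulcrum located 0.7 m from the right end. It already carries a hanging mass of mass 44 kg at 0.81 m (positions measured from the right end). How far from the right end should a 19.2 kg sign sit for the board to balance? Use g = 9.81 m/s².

Taking torques about the fulcrum (at 0.7 m from the right end):
Hanging mass: 44 × 9.81 = 431.6 N down at 0.81 m → arm 0.11 m, τ = 431.6 × 0.11 = 47.48 N·m counterclockwise.
Net moment of existing loads = 47.48 N·m counterclockwise.
The sign weighs 19.2 × 9.81 = 188.4 N and must supply an equal clockwise moment, so its lever arm about the fulcrum is 47.48 / 188.4 = 0.252 m.
That puts it at 0.7 − 0.252 = 0.448 m from the right end.

x ≈ 0.448 m from the right end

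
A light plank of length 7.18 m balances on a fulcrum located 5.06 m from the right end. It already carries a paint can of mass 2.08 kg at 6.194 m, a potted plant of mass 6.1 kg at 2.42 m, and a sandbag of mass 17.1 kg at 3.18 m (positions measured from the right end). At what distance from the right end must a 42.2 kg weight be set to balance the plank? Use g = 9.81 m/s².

Choose the fulcrum (at 5.06 m from the right end) as the axis so the support reaction has zero arm there.
Paint can: 2.08 × 9.81 = 20.4 N down at 6.194 m → arm 1.134 m, τ = 20.4 × 1.134 = 23.13 N·m counterclockwise.
Potted plant: 6.1 × 9.81 = 59.84 N down at 2.42 m → arm 2.64 m, τ = 59.84 × 2.64 = 158 N·m clockwise.
Sandbag: 17.1 × 9.81 = 167.8 N down at 3.18 m → arm 1.88 m, τ = 167.8 × 1.88 = 315.5 N·m clockwise.
Net moment of existing loads = 450.4 N·m clockwise.
The weight weighs 42.2 × 9.81 = 414 N and must supply an equal counterclockwise moment, so its lever arm about the fulcrum is 450.4 / 414 = 1.09 m.
That puts it at 5.06 + 1.09 = 6.15 m from the right end.

x ≈ 6.15 m from the right end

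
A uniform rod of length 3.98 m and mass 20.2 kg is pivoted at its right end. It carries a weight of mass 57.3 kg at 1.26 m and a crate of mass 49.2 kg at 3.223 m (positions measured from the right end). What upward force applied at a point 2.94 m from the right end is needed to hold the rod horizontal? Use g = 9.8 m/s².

Taking torques about the right end:
Beam weight: 20.2 × 9.8 = 198 N down at 1.99 m → arm 1.99 m, τ = 198 × 1.99 = 394 N·m counterclockwise.
Weight: 57.3 × 9.8 = 561.5 N down at 1.26 m → arm 1.26 m, τ = 561.5 × 1.26 = 707.5 N·m counterclockwise.
Crate: 49.2 × 9.8 = 482.2 N down at 3.223 m → arm 3.223 m, τ = 482.2 × 3.223 = 1554 N·m counterclockwise.
Net moment of the loads = 2656 N·m counterclockwise.
The upward force F acts at a point 2.94 m from the right end, arm 2.94 m, giving F × 2.94 clockwise.
Balancing moments: F × 2.94 = 2656, giving F = 2656 / 2.94 = 903 N.

F ≈ 903 N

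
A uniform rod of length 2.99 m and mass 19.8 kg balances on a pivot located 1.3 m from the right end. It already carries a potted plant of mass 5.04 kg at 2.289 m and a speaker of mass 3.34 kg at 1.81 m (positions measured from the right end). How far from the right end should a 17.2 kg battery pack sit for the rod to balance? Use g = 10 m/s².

Take moments about the pivot (at 1.3 m from the right end).
Beam weight: 19.8 × 10 = 198 N down at 1.495 m → arm 0.195 m, τ = 198 × 0.195 = 38.61 N·m counterclockwise.
Potted plant: 5.04 × 10 = 50.4 N down at 2.289 m → arm 0.989 m, τ = 50.4 × 0.989 = 49.85 N·m counterclockwise.
Speaker: 3.34 × 10 = 33.4 N down at 1.81 m → arm 0.51 m, τ = 33.4 × 0.51 = 17.03 N·m counterclockwise.
Net moment of existing loads = 105.5 N·m counterclockwise.
The battery pack weighs 17.2 × 10 = 172 N and must supply an equal clockwise moment, so its lever arm about the pivot is 105.5 / 172 = 0.613 m.
That puts it at 1.3 − 0.613 = 0.687 m from the right end.

x ≈ 0.687 m from the right end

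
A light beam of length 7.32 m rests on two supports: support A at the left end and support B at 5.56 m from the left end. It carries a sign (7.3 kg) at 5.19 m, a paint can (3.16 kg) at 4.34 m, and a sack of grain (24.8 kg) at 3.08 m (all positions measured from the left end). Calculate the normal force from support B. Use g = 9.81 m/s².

Take moments about support A.
Sign: 7.3 × 9.81 = 71.61 N down at 5.19 m → arm 5.19 m, τ = 71.61 × 5.19 = 371.7 N·m clockwise.
Paint can: 3.16 × 9.81 = 31 N down at 4.34 m → arm 4.34 m, τ = 31 × 4.34 = 134.5 N·m clockwise.
Sack of grain: 24.8 × 9.81 = 243.3 N down at 3.08 m → arm 3.08 m, τ = 243.3 × 3.08 = 749.4 N·m clockwise.
Net load moment about support A = 1256 N·m clockwise.
Reaction R at support B is upward at 5.56 m, arm 5.56 m → moment R × 5.56 counterclockwise.
Balancing moments: R × 5.56 = 1256, giving R = 226 N.

R_B ≈ 226 N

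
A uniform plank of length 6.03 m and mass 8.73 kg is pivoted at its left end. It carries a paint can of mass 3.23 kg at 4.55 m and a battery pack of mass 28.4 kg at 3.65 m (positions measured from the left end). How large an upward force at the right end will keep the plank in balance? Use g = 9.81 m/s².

F ≈ 235 N

Taking torques about the left end:
Beam weight: 8.73 × 9.81 = 85.64 N down at 3.015 m → arm 3.015 m, τ = 85.64 × 3.015 = 258.2 N·m clockwise.
Paint can: 3.23 × 9.81 = 31.69 N down at 4.55 m → arm 4.55 m, τ = 31.69 × 4.55 = 144.2 N·m clockwise.
Battery pack: 28.4 × 9.81 = 278.6 N down at 3.65 m → arm 3.65 m, τ = 278.6 × 3.65 = 1017 N·m clockwise.
Net moment of the loads = 1419 N·m clockwise.
The upward force F acts at the right end, arm 6.03 m, giving F × 6.03 counterclockwise.
Balancing moments: F × 6.03 = 1419, giving F = 1419 / 6.03 = 235 N.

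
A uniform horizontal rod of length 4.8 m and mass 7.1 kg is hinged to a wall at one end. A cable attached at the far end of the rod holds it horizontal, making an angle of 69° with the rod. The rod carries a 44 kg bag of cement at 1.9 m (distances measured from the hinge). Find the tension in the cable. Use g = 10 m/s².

About the hinge:
Beam weight: 7.1 × 10 = 71 N down at 2.4 m → arm 2.4 m, τ = 71 × 2.4 = 170.4 N·m clockwise.
Bag of cement: 44 × 10 = 440 N down at 1.9 m → arm 1.9 m, τ = 440 × 1.9 = 836 N·m clockwise.
Total clockwise load moment = 1006 N·m.
The cable tension T acts at 4.8 m; only its component perpendicular to the rod, T sinθ, produces torque. sin 69° = 0.9336.
Setting net torque to zero: T × 4.8 × 0.9336 = 1006 → T = 1006 / 4.481 = 225 N.

T ≈ 225 N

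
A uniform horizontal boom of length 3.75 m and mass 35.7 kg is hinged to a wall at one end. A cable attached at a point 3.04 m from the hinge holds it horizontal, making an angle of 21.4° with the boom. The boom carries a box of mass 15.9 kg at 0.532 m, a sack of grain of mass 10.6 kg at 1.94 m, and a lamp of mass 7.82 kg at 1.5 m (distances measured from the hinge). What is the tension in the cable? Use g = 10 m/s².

T ≈ 971 N

Take moments about the hinge.
Beam weight: 35.7 × 10 = 357 N down at 1.875 m → arm 1.875 m, τ = 357 × 1.875 = 669.4 N·m clockwise.
Box: 15.9 × 10 = 159 N down at 0.532 m → arm 0.532 m, τ = 159 × 0.532 = 84.59 N·m clockwise.
Sack of grain: 10.6 × 10 = 106 N down at 1.94 m → arm 1.94 m, τ = 106 × 1.94 = 205.6 N·m clockwise.
Lamp: 7.82 × 10 = 78.2 N down at 1.5 m → arm 1.5 m, τ = 78.2 × 1.5 = 117.3 N·m clockwise.
Total clockwise load moment = 1077 N·m.
The cable tension T acts at 3.04 m; only its component perpendicular to the boom, T sinθ, produces torque. sin 21.4° = 0.3649.
Στ = 0 ⇒ T × 3.04 × 0.3649 = 1077 ⇒ T = 1077 / 1.109 = 971 N.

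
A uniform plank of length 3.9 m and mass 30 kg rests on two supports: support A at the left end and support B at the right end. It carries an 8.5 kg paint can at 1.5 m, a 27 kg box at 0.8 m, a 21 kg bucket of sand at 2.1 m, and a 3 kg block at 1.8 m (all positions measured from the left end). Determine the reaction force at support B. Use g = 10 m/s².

R_B ≈ 365 N

Take moments about support A.
Beam weight: 30 × 10 = 300 N down at 1.95 m → arm 1.95 m, τ = 300 × 1.95 = 585 N·m clockwise.
Paint can: 8.5 × 10 = 85 N down at 1.5 m → arm 1.5 m, τ = 85 × 1.5 = 127.5 N·m clockwise.
Box: 27 × 10 = 270 N down at 0.8 m → arm 0.8 m, τ = 270 × 0.8 = 216 N·m clockwise.
Bucket of sand: 21 × 10 = 210 N down at 2.1 m → arm 2.1 m, τ = 210 × 2.1 = 441 N·m clockwise.
Block: 3 × 10 = 30 N down at 1.8 m → arm 1.8 m, τ = 30 × 1.8 = 54 N·m clockwise.
Net load moment about support A = 1424 N·m clockwise.
Reaction R at support B is upward at 3.9 m, arm 3.9 m → moment R × 3.9 counterclockwise.
Setting net torque to zero: R × 3.9 = 1424 → R = 365 N.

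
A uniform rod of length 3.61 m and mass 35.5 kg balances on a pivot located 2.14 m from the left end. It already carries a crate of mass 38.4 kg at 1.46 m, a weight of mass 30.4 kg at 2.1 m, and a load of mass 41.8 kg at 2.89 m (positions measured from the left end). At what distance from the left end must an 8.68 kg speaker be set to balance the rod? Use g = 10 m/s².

x ≈ 3.05 m from the left end

Taking torques about the pivot (at 2.14 m from the left end):
Beam weight: 35.5 × 10 = 355 N down at 1.805 m → arm 0.335 m, τ = 355 × 0.335 = 118.9 N·m counterclockwise.
Crate: 38.4 × 10 = 384 N down at 1.46 m → arm 0.68 m, τ = 384 × 0.68 = 261.1 N·m counterclockwise.
Weight: 30.4 × 10 = 304 N down at 2.1 m → arm 0.04 m, τ = 304 × 0.04 = 12.16 N·m counterclockwise.
Load: 41.8 × 10 = 418 N down at 2.89 m → arm 0.75 m, τ = 418 × 0.75 = 313.5 N·m clockwise.
Net moment of existing loads = 78.66 N·m counterclockwise.
The speaker weighs 8.68 × 10 = 86.8 N and must supply an equal clockwise moment, so its lever arm about the pivot is 78.66 / 86.8 = 0.906 m.
That puts it at 2.14 + 0.906 = 3.05 m from the left end.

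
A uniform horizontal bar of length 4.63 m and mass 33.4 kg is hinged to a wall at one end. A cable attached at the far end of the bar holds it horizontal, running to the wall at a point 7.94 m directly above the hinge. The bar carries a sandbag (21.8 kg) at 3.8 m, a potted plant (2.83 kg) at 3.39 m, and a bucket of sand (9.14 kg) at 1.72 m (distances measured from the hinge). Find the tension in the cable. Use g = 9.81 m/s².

T ≈ 455 N

Taking torques about the hinge:
Beam weight: 33.4 × 9.81 = 327.7 N down at 2.315 m → arm 2.315 m, τ = 327.7 × 2.315 = 758.6 N·m clockwise.
Sandbag: 21.8 × 9.81 = 213.9 N down at 3.8 m → arm 3.8 m, τ = 213.9 × 3.8 = 812.8 N·m clockwise.
Potted plant: 2.83 × 9.81 = 27.76 N down at 3.39 m → arm 3.39 m, τ = 27.76 × 3.39 = 94.11 N·m clockwise.
Bucket of sand: 9.14 × 9.81 = 89.66 N down at 1.72 m → arm 1.72 m, τ = 89.66 × 1.72 = 154.2 N·m clockwise.
Total clockwise load moment = 1820 N·m.
The cable tension T acts at 4.63 m; only its component perpendicular to the bar, T sinθ, produces torque. sinθ = h/√(h²+d²) = 7.94/√(7.94²+4.63²) = 0.8639.
For rotational equilibrium, T × 4.63 × 0.8639 = 1820, so T = 1820 / 4 = 455 N.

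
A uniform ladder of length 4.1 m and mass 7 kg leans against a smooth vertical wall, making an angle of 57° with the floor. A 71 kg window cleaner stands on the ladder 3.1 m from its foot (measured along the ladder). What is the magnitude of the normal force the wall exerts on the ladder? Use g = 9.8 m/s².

Sum moments about the foot of the ladder (the floor normal and friction both act there and drop out).
Ladder weight 7×9.8 = 68.6 N acts at 2.05 m along the ladder; its horizontal arm is 2.05·cos57° = 1.117 m → τ = 76.63 N·m clockwise.
Window cleaner: 71×9.8 = 695.8 N at 3.1 m → arm 1.688 m → τ = 1175 N·m clockwise.
Wall normal N acts horizontally at the top; its moment arm is the height L sinθ = 4.1·sin57° = 3.439 m, counterclockwise.
For rotational equilibrium, N × 3.439 = 1252, so N = 364 N.

N_wall ≈ 364 N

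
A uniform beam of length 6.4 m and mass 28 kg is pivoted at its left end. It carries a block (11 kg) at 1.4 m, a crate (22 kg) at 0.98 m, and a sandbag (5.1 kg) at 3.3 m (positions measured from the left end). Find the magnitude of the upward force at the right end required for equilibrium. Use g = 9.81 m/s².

F ≈ 220 N

About the left end:
Beam weight: 28 × 9.81 = 274.7 N down at 3.2 m → arm 3.2 m, τ = 274.7 × 3.2 = 879 N·m clockwise.
Block: 11 × 9.81 = 107.9 N down at 1.4 m → arm 1.4 m, τ = 107.9 × 1.4 = 151.1 N·m clockwise.
Crate: 22 × 9.81 = 215.8 N down at 0.98 m → arm 0.98 m, τ = 215.8 × 0.98 = 211.5 N·m clockwise.
Sandbag: 5.1 × 9.81 = 50.03 N down at 3.3 m → arm 3.3 m, τ = 50.03 × 3.3 = 165.1 N·m clockwise.
Net moment of the loads = 1407 N·m clockwise.
The upward force F acts at the right end, arm 6.4 m, giving F × 6.4 counterclockwise.
For rotational equilibrium, F × 6.4 = 1407, so F = 1407 / 6.4 = 220 N.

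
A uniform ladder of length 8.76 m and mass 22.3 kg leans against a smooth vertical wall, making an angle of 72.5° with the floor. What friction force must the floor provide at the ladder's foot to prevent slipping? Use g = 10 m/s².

Taking torques about the foot of the ladder:
Ladder weight 22.3×10 = 223 N acts at 4.38 m along the ladder; its horizontal arm is 4.38·cos72.5° = 1.317 m → τ = 293.7 N·m clockwise.
Wall normal N acts horizontally at the top; its moment arm is the height L sinθ = 8.76·sin72.5° = 8.355 m, counterclockwise.
For rotational equilibrium, N × 8.355 = 293.7, so N = 35.2 N.
ΣFx = 0: friction at the foot balances the wall's push, so f = N_wall = 35.2 N.

f ≈ 35.2 N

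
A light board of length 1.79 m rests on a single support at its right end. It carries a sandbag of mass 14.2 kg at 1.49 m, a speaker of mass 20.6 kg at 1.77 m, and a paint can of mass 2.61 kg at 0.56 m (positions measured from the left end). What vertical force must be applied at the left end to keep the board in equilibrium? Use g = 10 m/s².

F ≈ 44 N

Take moments about the right end.
Sandbag: 14.2 × 10 = 142 N down at 1.49 m → arm 0.3 m, τ = 142 × 0.3 = 42.6 N·m counterclockwise.
Speaker: 20.6 × 10 = 206 N down at 1.77 m → arm 0.02 m, τ = 206 × 0.02 = 4.12 N·m counterclockwise.
Paint can: 2.61 × 10 = 26.1 N down at 0.56 m → arm 1.23 m, τ = 26.1 × 1.23 = 32.1 N·m counterclockwise.
Net moment of the loads = 78.82 N·m counterclockwise.
The upward force F acts at the left end, arm 1.79 m, giving F × 1.79 clockwise.
For rotational equilibrium, F × 1.79 = 78.82, so F = 78.82 / 1.79 = 44 N.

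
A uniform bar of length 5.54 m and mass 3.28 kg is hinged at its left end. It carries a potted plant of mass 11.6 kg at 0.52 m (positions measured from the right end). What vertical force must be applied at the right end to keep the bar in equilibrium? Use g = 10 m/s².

F ≈ 122 N

Taking torques about the left end:
Beam weight: 3.28 × 10 = 32.8 N down at 2.77 m → arm 2.77 m, τ = 32.8 × 2.77 = 90.86 N·m clockwise.
Potted plant: 11.6 × 10 = 116 N down at 0.52 m → arm 5.02 m, τ = 116 × 5.02 = 582.3 N·m clockwise.
Net moment of the loads = 673.2 N·m clockwise.
The upward force F acts at the right end, arm 5.54 m, giving F × 5.54 counterclockwise.
Setting net torque to zero: F × 5.54 = 673.2 → F = 673.2 / 5.54 = 122 N.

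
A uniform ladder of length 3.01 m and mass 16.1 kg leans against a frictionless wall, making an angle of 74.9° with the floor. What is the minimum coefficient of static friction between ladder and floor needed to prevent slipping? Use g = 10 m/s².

Choose the foot of the ladder as the axis so the floor normal and friction both act there and drop out.
Ladder weight 16.1×10 = 161 N acts at 1.505 m along the ladder; its horizontal arm is 1.505·cos74.9° = 0.3921 m → τ = 63.13 N·m clockwise.
Wall normal N acts horizontally at the top; its moment arm is the height L sinθ = 3.01·sin74.9° = 2.906 m, counterclockwise.
Balancing moments: N × 2.906 = 63.13, giving N = 21.72 N.
ΣFx = 0 ⇒ f = N_wall = 21.72 N. ΣFy = 0 ⇒ N_floor = 161 N.
μ_min = f / N_floor = 21.72 / 161 = 0.135.

μ_min ≈ 0.135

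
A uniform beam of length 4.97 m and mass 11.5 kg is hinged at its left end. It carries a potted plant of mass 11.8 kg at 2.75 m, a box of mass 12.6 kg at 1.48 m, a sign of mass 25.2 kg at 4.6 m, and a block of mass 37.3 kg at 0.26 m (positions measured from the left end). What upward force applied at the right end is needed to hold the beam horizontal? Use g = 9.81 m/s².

F ≈ 405 N

About the left end:
Beam weight: 11.5 × 9.81 = 112.8 N down at 2.485 m → arm 2.485 m, τ = 112.8 × 2.485 = 280.3 N·m clockwise.
Potted plant: 11.8 × 9.81 = 115.8 N down at 2.75 m → arm 2.75 m, τ = 115.8 × 2.75 = 318.4 N·m clockwise.
Box: 12.6 × 9.81 = 123.6 N down at 1.48 m → arm 1.48 m, τ = 123.6 × 1.48 = 182.9 N·m clockwise.
Sign: 25.2 × 9.81 = 247.2 N down at 4.6 m → arm 4.6 m, τ = 247.2 × 4.6 = 1137 N·m clockwise.
Block: 37.3 × 9.81 = 365.9 N down at 0.26 m → arm 0.26 m, τ = 365.9 × 0.26 = 95.13 N·m clockwise.
Net moment of the loads = 2014 N·m clockwise.
The upward force F acts at the right end, arm 4.97 m, giving F × 4.97 counterclockwise.
Στ = 0 ⇒ F × 4.97 = 2014 ⇒ F = 2014 / 4.97 = 405 N.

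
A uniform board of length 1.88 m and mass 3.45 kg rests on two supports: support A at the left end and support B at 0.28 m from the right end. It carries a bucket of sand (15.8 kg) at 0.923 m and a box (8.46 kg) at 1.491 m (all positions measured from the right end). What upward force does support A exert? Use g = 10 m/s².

R_A ≈ 142 N

Sum moments about support B (its reaction then has zero moment arm).
Beam weight: 3.45 × 10 = 34.5 N down at 0.94 m → arm 0.66 m, τ = 34.5 × 0.66 = 22.77 N·m counterclockwise.
Bucket of sand: 15.8 × 10 = 158 N down at 0.923 m → arm 0.643 m, τ = 158 × 0.643 = 101.6 N·m counterclockwise.
Box: 8.46 × 10 = 84.6 N down at 1.491 m → arm 1.211 m, τ = 84.6 × 1.211 = 102.5 N·m counterclockwise.
Net load moment about support B = 226.9 N·m counterclockwise.
Reaction R at support A is upward at 1.88 m, arm 1.6 m → moment R × 1.6 clockwise.
Balancing moments: R × 1.6 = 226.9, giving R = 142 N.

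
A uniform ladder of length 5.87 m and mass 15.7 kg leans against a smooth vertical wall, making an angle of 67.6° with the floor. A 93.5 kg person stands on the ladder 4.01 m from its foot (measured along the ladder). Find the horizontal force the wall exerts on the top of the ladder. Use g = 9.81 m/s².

Taking torques about the foot of the ladder:
Ladder weight 15.7×9.81 = 154 N acts at 2.935 m along the ladder; its horizontal arm is 2.935·cos67.6° = 1.118 m → τ = 172.2 N·m clockwise.
Person: 93.5×9.81 = 917.2 N at 4.01 m → arm 1.528 m → τ = 1401 N·m clockwise.
Wall normal N acts horizontally at the top; its moment arm is the height L sinθ = 5.87·sin67.6° = 5.427 m, counterclockwise.
Balancing moments: N × 5.427 = 1573, giving N = 290 N.

N_wall ≈ 290 N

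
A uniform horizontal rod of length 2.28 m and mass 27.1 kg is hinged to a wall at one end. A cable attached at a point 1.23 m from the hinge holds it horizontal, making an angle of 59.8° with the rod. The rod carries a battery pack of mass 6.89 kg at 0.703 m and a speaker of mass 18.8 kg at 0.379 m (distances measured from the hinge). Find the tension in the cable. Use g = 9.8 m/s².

T ≈ 395 N

About the hinge:
Beam weight: 27.1 × 9.8 = 265.6 N down at 1.14 m → arm 1.14 m, τ = 265.6 × 1.14 = 302.8 N·m clockwise.
Battery pack: 6.89 × 9.8 = 67.52 N down at 0.703 m → arm 0.703 m, τ = 67.52 × 0.703 = 47.47 N·m clockwise.
Speaker: 18.8 × 9.8 = 184.2 N down at 0.379 m → arm 0.379 m, τ = 184.2 × 0.379 = 69.81 N·m clockwise.
Total clockwise load moment = 420.1 N·m.
The cable tension T acts at 1.23 m; only its component perpendicular to the rod, T sinθ, produces torque. sin 59.8° = 0.8643.
Setting net torque to zero: T × 1.23 × 0.8643 = 420.1 → T = 420.1 / 1.063 = 395 N.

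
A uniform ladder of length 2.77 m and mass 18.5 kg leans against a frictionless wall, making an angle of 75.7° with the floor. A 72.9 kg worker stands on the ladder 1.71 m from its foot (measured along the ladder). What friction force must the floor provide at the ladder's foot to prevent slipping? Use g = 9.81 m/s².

Taking torques about the foot of the ladder:
Ladder weight 18.5×9.81 = 181.5 N acts at 1.385 m along the ladder; its horizontal arm is 1.385·cos75.7° = 0.3421 m → τ = 62.09 N·m clockwise.
Worker: 72.9×9.81 = 715.1 N at 1.71 m → arm 0.4224 m → τ = 302.1 N·m clockwise.
Wall normal N acts horizontally at the top; its moment arm is the height L sinθ = 2.77·sin75.7° = 2.684 m, counterclockwise.
Στ = 0 ⇒ N × 2.684 = 364.2 ⇒ N = 136 N.
ΣFx = 0: friction at the foot balances the wall's push, so f = N_wall = 136 N.

f ≈ 136 N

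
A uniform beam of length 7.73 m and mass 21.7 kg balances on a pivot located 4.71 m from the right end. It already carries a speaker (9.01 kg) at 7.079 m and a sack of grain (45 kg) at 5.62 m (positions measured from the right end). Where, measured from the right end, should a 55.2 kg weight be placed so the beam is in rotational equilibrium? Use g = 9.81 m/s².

Sum moments about the pivot (at 4.71 m from the right end) (the support reaction has zero arm there).
Beam weight: 21.7 × 9.81 = 212.9 N down at 3.865 m → arm 0.845 m, τ = 212.9 × 0.845 = 179.9 N·m clockwise.
Speaker: 9.01 × 9.81 = 88.39 N down at 7.079 m → arm 2.369 m, τ = 88.39 × 2.369 = 209.4 N·m counterclockwise.
Sack of grain: 45 × 9.81 = 441.5 N down at 5.62 m → arm 0.91 m, τ = 441.5 × 0.91 = 401.8 N·m counterclockwise.
Net moment of existing loads = 431.3 N·m counterclockwise.
The weight weighs 55.2 × 9.81 = 541.5 N and must supply an equal clockwise moment, so its lever arm about the pivot is 431.3 / 541.5 = 0.796 m.
That puts it at 4.71 − 0.796 = 3.91 m from the right end.

x ≈ 3.91 m from the right end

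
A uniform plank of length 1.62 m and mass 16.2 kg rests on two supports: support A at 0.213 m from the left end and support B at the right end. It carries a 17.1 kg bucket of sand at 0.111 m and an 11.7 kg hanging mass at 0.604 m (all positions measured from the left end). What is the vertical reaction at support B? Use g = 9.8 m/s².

Taking torques about support A:
Beam weight: 16.2 × 9.8 = 158.8 N down at 0.81 m → arm 0.597 m, τ = 158.8 × 0.597 = 94.8 N·m clockwise.
Bucket of sand: 17.1 × 9.8 = 167.6 N down at 0.111 m → arm 0.102 m, τ = 167.6 × 0.102 = 17.1 N·m counterclockwise.
Hanging mass: 11.7 × 9.8 = 114.7 N down at 0.604 m → arm 0.391 m, τ = 114.7 × 0.391 = 44.85 N·m clockwise.
Net load moment about support A = 122.5 N·m clockwise.
Reaction R at support B is upward at 1.62 m, arm 1.407 m → moment R × 1.407 counterclockwise.
Στ = 0 ⇒ R × 1.407 = 122.5 ⇒ R = 87.1 N.

R_B ≈ 87.1 N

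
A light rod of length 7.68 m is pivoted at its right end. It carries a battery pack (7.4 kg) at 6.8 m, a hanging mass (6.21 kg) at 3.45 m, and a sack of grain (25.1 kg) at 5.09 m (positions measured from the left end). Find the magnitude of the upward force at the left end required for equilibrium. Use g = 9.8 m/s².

F ≈ 125 N

Sum moments about the right end (the unknown pivot reaction has zero arm there).
Battery pack: 7.4 × 9.8 = 72.52 N down at 6.8 m → arm 0.88 m, τ = 72.52 × 0.88 = 63.82 N·m counterclockwise.
Hanging mass: 6.21 × 9.8 = 60.86 N down at 3.45 m → arm 4.23 m, τ = 60.86 × 4.23 = 257.4 N·m counterclockwise.
Sack of grain: 25.1 × 9.8 = 246 N down at 5.09 m → arm 2.59 m, τ = 246 × 2.59 = 637.1 N·m counterclockwise.
Net moment of the loads = 958.3 N·m counterclockwise.
The upward force F acts at the left end, arm 7.68 m, giving F × 7.68 clockwise.
For rotational equilibrium, F × 7.68 = 958.3, so F = 958.3 / 7.68 = 125 N.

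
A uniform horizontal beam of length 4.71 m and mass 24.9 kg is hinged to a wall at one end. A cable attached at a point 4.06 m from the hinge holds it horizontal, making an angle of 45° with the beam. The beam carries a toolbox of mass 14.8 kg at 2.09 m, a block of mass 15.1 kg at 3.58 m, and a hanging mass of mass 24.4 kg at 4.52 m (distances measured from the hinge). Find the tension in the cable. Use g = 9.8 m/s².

T ≈ 867 N

Take moments about the hinge.
Beam weight: 24.9 × 9.8 = 244 N down at 2.355 m → arm 2.355 m, τ = 244 × 2.355 = 574.6 N·m clockwise.
Toolbox: 14.8 × 9.8 = 145 N down at 2.09 m → arm 2.09 m, τ = 145 × 2.09 = 303 N·m clockwise.
Block: 15.1 × 9.8 = 148 N down at 3.58 m → arm 3.58 m, τ = 148 × 3.58 = 529.8 N·m clockwise.
Hanging mass: 24.4 × 9.8 = 239.1 N down at 4.52 m → arm 4.52 m, τ = 239.1 × 4.52 = 1081 N·m clockwise.
Total clockwise load moment = 2488 N·m.
The cable tension T acts at 4.06 m; only its component perpendicular to the beam, T sinθ, produces torque. sin 45° = 0.7071.
For rotational equilibrium, T × 4.06 × 0.7071 = 2488, so T = 2488 / 2.871 = 867 N.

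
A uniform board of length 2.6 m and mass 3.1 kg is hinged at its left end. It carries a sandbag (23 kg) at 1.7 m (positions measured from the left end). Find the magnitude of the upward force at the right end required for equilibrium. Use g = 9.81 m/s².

About the left end:
Beam weight: 3.1 × 9.81 = 30.41 N down at 1.3 m → arm 1.3 m, τ = 30.41 × 1.3 = 39.53 N·m clockwise.
Sandbag: 23 × 9.81 = 225.6 N down at 1.7 m → arm 1.7 m, τ = 225.6 × 1.7 = 383.5 N·m clockwise.
Net moment of the loads = 423 N·m clockwise.
The upward force F acts at the right end, arm 2.6 m, giving F × 2.6 counterclockwise.
Setting net torque to zero: F × 2.6 = 423 → F = 423 / 2.6 = 163 N.

F ≈ 163 N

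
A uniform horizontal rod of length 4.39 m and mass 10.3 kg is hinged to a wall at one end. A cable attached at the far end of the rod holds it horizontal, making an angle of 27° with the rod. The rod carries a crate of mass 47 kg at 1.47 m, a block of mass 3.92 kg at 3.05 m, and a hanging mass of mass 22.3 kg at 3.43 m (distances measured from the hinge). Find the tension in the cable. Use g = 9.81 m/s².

T ≈ 887 N

Take moments about the hinge.
Beam weight: 10.3 × 9.81 = 101 N down at 2.195 m → arm 2.195 m, τ = 101 × 2.195 = 221.7 N·m clockwise.
Crate: 47 × 9.81 = 461.1 N down at 1.47 m → arm 1.47 m, τ = 461.1 × 1.47 = 677.8 N·m clockwise.
Block: 3.92 × 9.81 = 38.46 N down at 3.05 m → arm 3.05 m, τ = 38.46 × 3.05 = 117.3 N·m clockwise.
Hanging mass: 22.3 × 9.81 = 218.8 N down at 3.43 m → arm 3.43 m, τ = 218.8 × 3.43 = 750.5 N·m clockwise.
Total clockwise load moment = 1767 N·m.
The cable tension T acts at 4.39 m; only its component perpendicular to the rod, T sinθ, produces torque. sin 27° = 0.454.
For rotational equilibrium, T × 4.39 × 0.454 = 1767, so T = 1767 / 1.993 = 887 N.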